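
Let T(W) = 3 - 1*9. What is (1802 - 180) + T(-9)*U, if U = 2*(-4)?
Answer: 1670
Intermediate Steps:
U = -8
T(W) = -6 (T(W) = 3 - 9 = -6)
(1802 - 180) + T(-9)*U = (1802 - 180) - 6*(-8) = 1622 + 48 = 1670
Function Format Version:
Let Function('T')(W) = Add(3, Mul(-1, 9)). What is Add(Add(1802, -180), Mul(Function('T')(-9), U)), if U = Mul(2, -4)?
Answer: 1670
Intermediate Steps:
U = -8
Function('T')(W) = -6 (Function('T')(W) = Add(3, -9) = -6)
Add(Add(1802, -180), Mul(Function('T')(-9), U)) = Add(Add(1802, -180), Mul(-6, -8)) = Add(1622, 48) = 1670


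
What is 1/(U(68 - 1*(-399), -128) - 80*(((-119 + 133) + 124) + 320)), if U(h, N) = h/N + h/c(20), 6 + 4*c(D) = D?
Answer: -896/32713157 ≈ -2.7390e-5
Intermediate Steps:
c(D) = -3/2 + D/4
U(h, N) = 2*h/7 + h/N (U(h, N) = h/N + h/(-3/2 + (1/4)*20) = h/N + h/(-3/2 + 5) = h/N + h/(7/2) = h/N + h*(2/7) = h/N + 2*h/7 = 2*h/7 + h/N)
1/(U(68 - 1*(-399), -128) - 80*(((-119 + 133) + 124) + 320)) = 1/((2*(68 - 1*(-399))/7 + (68 - 1*(-399))/(-128)) - 80*(((-119 + 133) + 124) + 320)) = 1/((2*(68 + 399)/7 + (68 + 399)*(-1/128)) - 80*((14 + 124) + 320)) = 1/(((2/7)*467 + 467*(-1/128)) - 80*(138 + 320)) = 1/((934/7 - 467/128) - 80*458) = 1/(116283/896 - 36640) = 1/(-32713157/896) = -896/32713157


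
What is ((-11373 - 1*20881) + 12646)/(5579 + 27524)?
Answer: -19608/33103 ≈ -0.59233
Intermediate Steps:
((-11373 - 1*20881) + 12646)/(5579 + 27524) = ((-11373 - 20881) + 12646)/33103 = (-32254 + 12646)*(1/33103) = -19608*1/33103 = -19608/33103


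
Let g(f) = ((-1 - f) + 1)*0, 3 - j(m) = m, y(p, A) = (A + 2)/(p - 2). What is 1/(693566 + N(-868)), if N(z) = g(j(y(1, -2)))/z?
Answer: 1/693566 ≈ 1.4418e-6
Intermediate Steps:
y(p, A) = (2 + A)/(-2 + p)
j(m) = 3 - m
g(f) = 0 (g(f) = -f*0 = 0)
N(z) = 0 (N(z) = 0/z = 0)
1/(693566 + N(-868)) = 1/(693566 + 0) = 1/693566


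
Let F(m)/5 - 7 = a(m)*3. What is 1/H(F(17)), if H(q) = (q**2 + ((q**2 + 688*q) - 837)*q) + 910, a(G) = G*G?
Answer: 1/96607560320 ≈ 1.0351e-11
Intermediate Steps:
a(G) = G**2
F(m) = 35 + 15*m**2 (F(m) = 35 + 5*(m**2*3) = 35 + 5*(3*m**2) = 35 + 15*m**2)
H(q) = 910 + q**2 + q*(-837 + q**2 + 688*q) (H(q) = (q**2 + (-837 + q**2 + 688*q)*q) + 910 = (q**2 + q*(-837 + q**2 + 688*q)) + 910 = 910 + q**2 + q*(-837 + q**2 + 688*q))
1/H(F(17)) = 1/(910 + (35 + 15*17**2)**3 - 837*(35 + 15*17**2) + 689*(35 + 15*17**2)**2) = 1/(910 + (35 + 15*289)**3 - 837*(35 + 15*289) + 689*(35 + 15*289)**2) = 1/(910 + (35 + 4335)**3 - 837*(35 + 4335) + 689*(35 + 4335)**2) = 1/(910 + 4370**3 - 837*4370 + 689*4370**2) = 1/(910 + 83453453000 - 3657690 + 689*19096900) = 1/(910 + 83453453000 - 3657690 + 13157764100) = 1/96607560320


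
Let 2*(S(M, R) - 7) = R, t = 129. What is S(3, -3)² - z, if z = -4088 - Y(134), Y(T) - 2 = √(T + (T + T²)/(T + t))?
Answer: 16481/4 + 2*√3506579/263 ≈ 4134.5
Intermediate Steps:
S(M, R) = 7 + R/2
Y(T) = 2 + √(T + (T + T²)/(129 + T)) (Y(T) = 2 + √(T + (T + T²)/(T + 129)) = 2 + √(T + (T + T²)/(129 + T)))
z = -4090 - 2*√3506579/263 (z = -4088 - (2 + √2*√(134*(65 + 134)/(129 + 134))) = -4088 - (2 + √2*√(134*199/263)) = -4088 - (2 + √2*√(134*(1/263)*199)) = -4088 - (2 + √2*√(26666/263)) = -4088 - (2 + √2*(√7013158/263)) = -4088 - (2 + 2*√3506579/263) = -4088 + (-2 - 2*√3506579/263) = -4090 - 2*√3506579/263 ≈ -4104.2)
S(3, -3)² - z = (7 + (½)*(-3))² - (-4090 - 2*√3506579/263) = (7 - 3/2)² + (4090 + 2*√3506579/263) = (11/2)² + (4090 + 2*√3506579/263) = 121/4 + (4090 + 2*√3506579/263) = 16481/4 + 2*√3506579/263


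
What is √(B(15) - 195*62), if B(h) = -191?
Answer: I*√12281 ≈ 110.82*I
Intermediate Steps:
√(B(15) - 195*62) = √(-191 - 195*62) = √(-191 - 12090) = √(-12281) = I*√12281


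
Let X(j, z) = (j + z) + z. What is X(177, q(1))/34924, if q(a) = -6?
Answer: 165/34924 ≈ 0.0047245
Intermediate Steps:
X(j, z) = j + 2*z
X(177, q(1))/34924 = (177 + 2*(-6))/34924 = (177 - 12)*(1/34924) = 165*(1/34924) = 165/34924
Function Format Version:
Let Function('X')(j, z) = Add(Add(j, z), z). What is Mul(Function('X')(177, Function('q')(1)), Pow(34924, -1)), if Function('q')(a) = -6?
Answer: Rational(165, 34924) ≈ 0.0047245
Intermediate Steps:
Function('X')(j, z) = Add(j, Mul(2, z))
Mul(Function('X')(177, Function('q')(1)), Pow(34924, -1)) = Mul(Add(177, Mul(2, -6)), Pow(34924, -1)) = Mul(Add(177, -12), Rational(1, 34924)) = Mul(165, Rational(1, 34924)) = Rational(165, 34924)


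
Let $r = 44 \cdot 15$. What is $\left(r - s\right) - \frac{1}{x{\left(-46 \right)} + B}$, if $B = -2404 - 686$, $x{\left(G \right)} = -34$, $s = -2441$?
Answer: $\frac{9687525}{3124} \approx 3101.0$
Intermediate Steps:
$r = 660$
$B = -3090$
$\left(r - s\right) - \frac{1}{x{\left(-46 \right)} + B} = \left(660 - -2441\right) - \frac{1}{-34 - 3090} = \left(660 + 2441\right) - \frac{1}{-3124} = 3101 - - \frac{1}{3124} = 3101 + \frac{1}{3124} = \frac{9687525}{3124}$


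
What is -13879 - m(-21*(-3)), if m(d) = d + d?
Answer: -14005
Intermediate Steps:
m(d) = 2*d
-13879 - m(-21*(-3)) = -13879 - 2*(-21*(-3)) = -13879 - 2*63 = -13879 - 1*126 = -13879 - 126 = -14005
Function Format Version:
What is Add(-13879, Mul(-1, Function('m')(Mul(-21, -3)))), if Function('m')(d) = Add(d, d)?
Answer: -14005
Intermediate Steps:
Function('m')(d) = Mul(2, d)
Add(-13879, Mul(-1, Function('m')(Mul(-21, -3)))) = Add(-13879, Mul(-1, Mul(2, Mul(-21, -3)))) = Add(-13879, Mul(-1, Mul(2, 63))) = Add(-13879, Mul(-1, 126)) = Add(-13879, -126) = -14005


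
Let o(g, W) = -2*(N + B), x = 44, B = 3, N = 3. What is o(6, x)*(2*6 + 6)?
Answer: -216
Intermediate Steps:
o(g, W) = -12 (o(g, W) = -2*(3 + 3) = -2*6 = -12)
o(6, x)*(2*6 + 6) = -12*(2*6 + 6) = -12*(12 + 6) = -12*18 = -216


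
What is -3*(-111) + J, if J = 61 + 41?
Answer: 435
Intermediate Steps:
J = 102
-3*(-111) + J = -3*(-111) + 102 = 333 + 102 = 435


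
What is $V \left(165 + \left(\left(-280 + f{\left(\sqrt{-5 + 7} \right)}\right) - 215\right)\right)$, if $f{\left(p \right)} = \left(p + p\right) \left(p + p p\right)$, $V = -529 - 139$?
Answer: $217768 - 2672 \sqrt{2} \approx 2.1399 \cdot 10^{5}$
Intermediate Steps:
$V = -668$ ($V = -529 - 139 = -668$)
$f{\left(p \right)} = 2 p \left(p + p^{2}\right)$
$V \left(165 + \left(\left(-280 + f{\left(\sqrt{-5 + 7} \right)}\right) - 215\right)\right) = - 668 \left(165 - \left(495 - 2 \left(\sqrt{-5 + 7}\right)^{2} \left(1 + \sqrt{-5 + 7}\right)\right)\right) = - 668 \left(165 - \left(495 - 2 \left(\sqrt{2}\right)^{2} \left(1 + \sqrt{2}\right)\right)\right) = - 668 \left(165 - \left(495 - 4 \left(1 + \sqrt{2}\right)\right)\right) = - 668 \left(165 - \left(491 - 4 \sqrt{2}\right)\right) = - 668 \left(-326 + 4 \sqrt{2}\right) = 217768 - 2672 \sqrt{2}$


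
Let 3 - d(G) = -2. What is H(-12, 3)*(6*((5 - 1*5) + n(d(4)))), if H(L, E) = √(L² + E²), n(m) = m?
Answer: 90*√17 ≈ 371.08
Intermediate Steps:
d(G) = 5 (d(G) = 3 - 1*(-2) = 3 + 2 = 5)
H(L, E) = √(E² + L²)
H(-12, 3)*(6*((5 - 1*5) + n(d(4)))) = √(3² + (-12)²)*(6*((5 - 1*5) + 5)) = √(9 + 144)*(6*((5 - 5) + 5)) = √153*(6*(0 + 5)) = (3*√17)*(6*5) = (3*√17)*30 = 90*√17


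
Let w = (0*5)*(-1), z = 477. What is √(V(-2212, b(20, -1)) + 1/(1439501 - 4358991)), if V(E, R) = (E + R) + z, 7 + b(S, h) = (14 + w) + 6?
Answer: I*√14677332446011690/2919490 ≈ 41.497*I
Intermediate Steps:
w = 0 (w = 0*(-1) = 0)
b(S, h) = 13 (b(S, h) = -7 + ((14 + 0) + 6) = -7 + (14 + 6) = -7 + 20 = 13)
V(E, R) = 477 + E + R (V(E, R) = (E + R) + 477 = 477 + E + R)
√(V(-2212, b(20, -1)) + 1/(1439501 - 4358991)) = √((477 - 2212 + 13) + 1/(1439501 - 4358991)) = √(-1722 + 1/(-2919490)) = √(-1722 - 1/2919490) = √(-5027361781/2919490) = I*√14677332446011690/2919490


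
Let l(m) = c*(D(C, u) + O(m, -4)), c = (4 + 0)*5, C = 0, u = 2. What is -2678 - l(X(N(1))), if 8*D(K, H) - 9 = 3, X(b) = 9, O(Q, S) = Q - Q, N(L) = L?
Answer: -2708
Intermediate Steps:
O(Q, S) = 0
D(K, H) = 3/2 (D(K, H) = 9/8 + (1/8)*3 = 9/8 + 3/8 = 3/2)
c = 20 (c = 4*5 = 20)
l(m) = 30 (l(m) = 20*(3/2 + 0) = 20*(3/2) = 30)
-2678 - l(X(N(1))) = -2678 - 1*30 = -2678 - 30 = -2708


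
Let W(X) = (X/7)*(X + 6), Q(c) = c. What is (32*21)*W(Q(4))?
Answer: 3840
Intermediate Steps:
W(X) = X*(6 + X)/7 (W(X) = (X*(1/7))*(6 + X) = (X/7)*(6 + X) = X*(6 + X)/7)
(32*21)*W(Q(4)) = (32*21)*((1/7)*4*(6 + 4)) = 672*((1/7)*4*10) = 672*(40/7) = 3840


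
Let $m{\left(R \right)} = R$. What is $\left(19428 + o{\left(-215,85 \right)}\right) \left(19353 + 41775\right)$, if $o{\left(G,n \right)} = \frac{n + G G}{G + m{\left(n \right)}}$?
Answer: $\frac{15155648424}{13} \approx 1.1658 \cdot 10^{9}$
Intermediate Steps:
$o{\left(G,n \right)} = \frac{n + G^{2}}{G + n}$ ($o{\left(G,n \right)} = \frac{n + G G}{G + n} = \frac{n + G^{2}}{G + n}$)
$\left(19428 + o{\left(-215,85 \right)}\right) \left(19353 + 41775\right) = \left(19428 + \frac{85 + \left(-215\right)^{2}}{-215 + 85}\right) \left(19353 + 41775\right) = \left(19428 + \frac{85 + 46225}{-130}\right) 61128 = \left(19428 - \frac{4631}{13}\right) 61128 = \frac{247933}{13} \cdot 61128 = \frac{15155648424}{13}$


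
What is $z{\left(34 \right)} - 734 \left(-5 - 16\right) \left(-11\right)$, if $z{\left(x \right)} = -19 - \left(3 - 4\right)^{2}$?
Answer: $-169574$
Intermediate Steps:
$z{\left(x \right)} = -20$ ($z{\left(x \right)} = -19 - \left(-1\right)^{2} = -19 - 1 = -20$)
$z{\left(34 \right)} - 734 \left(-5 - 16\right) \left(-11\right) = -20 - 734 \left(-5 - 16\right) \left(-11\right) = -20 - 734 \left(\left(-21\right) \left(-11\right)\right) = -20 - 169554 = -169574$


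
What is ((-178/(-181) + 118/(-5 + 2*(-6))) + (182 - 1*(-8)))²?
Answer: 320693424804/9467929 ≈ 33872.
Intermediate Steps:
((-178/(-181) + 118/(-5 + 2*(-6))) + (182 - 1*(-8)))² = ((-178*(-1/181) + 118/(-5 - 12)) + (182 + 8))² = ((178/181 + 118/(-17)) + 190)² = ((178/181 + 118*(-1/17)) + 190)² = ((178/181 - 118/17) + 190)² = (-18332/3077 + 190)² = (566298/3077)² = 320693424804/9467929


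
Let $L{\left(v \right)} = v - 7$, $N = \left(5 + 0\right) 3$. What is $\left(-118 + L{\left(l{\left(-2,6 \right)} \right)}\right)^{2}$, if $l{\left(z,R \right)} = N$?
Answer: $12100$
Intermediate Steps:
$N = 15$ ($N = 5 \cdot 3 = 15$)
$l{\left(z,R \right)} = 15$
$L{\left(v \right)} = -7 + v$
$\left(-118 + L{\left(l{\left(-2,6 \right)} \right)}\right)^{2} = \left(-118 + \left(-7 + 15\right)\right)^{2} = \left(-118 + 8\right)^{2} = \left(-110\right)^{2} = 12100$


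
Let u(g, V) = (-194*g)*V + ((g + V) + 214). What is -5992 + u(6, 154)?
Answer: -184874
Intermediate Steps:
u(g, V) = 214 + V + g - 194*V*g (u(g, V) = -194*V*g + ((V + g) + 214) = -194*V*g + (214 + V + g) = 214 + V + g - 194*V*g)
-5992 + u(6, 154) = -5992 + (214 + 154 + 6 - 194*154*6) = -5992 + (214 + 154 + 6 - 179256) = -5992 - 178882 = -184874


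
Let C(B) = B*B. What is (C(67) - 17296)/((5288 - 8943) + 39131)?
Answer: -12807/35476 ≈ -0.36100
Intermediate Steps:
C(B) = B²
(C(67) - 17296)/((5288 - 8943) + 39131) = (67² - 17296)/((5288 - 8943) + 39131) = (4489 - 17296)/(-3655 + 39131) = -12807/35476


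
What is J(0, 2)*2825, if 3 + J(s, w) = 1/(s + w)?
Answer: -14125/2 ≈ -7062.5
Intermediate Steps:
J(s, w) = -3 + 1/(s + w)
J(0, 2)*2825 = ((1 - 3*0 - 3*2)/(0 + 2))*2825 = ((1 + 0 - 6)/2)*2825 = ((½)*(-5))*2825 = -5/2*2825 = -14125/2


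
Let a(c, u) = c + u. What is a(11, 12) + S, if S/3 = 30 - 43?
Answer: -16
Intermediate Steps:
S = -39 (S = 3*(30 - 43) = 3*(-13) = -39)
a(11, 12) + S = (11 + 12) - 39 = 23 - 39 = -16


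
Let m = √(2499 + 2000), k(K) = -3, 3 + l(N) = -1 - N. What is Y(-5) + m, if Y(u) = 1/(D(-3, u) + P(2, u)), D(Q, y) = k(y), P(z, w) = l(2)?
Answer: -⅑ + √4499 ≈ 66.964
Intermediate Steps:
l(N) = -4 - N (l(N) = -3 + (-1 - N) = -4 - N)
P(z, w) = -6 (P(z, w) = -4 - 1*2 = -4 - 2 = -6)
D(Q, y) = -3
m = √4499 ≈ 67.075
Y(u) = -⅑ (Y(u) = 1/(-3 - 6) = 1/(-9) = -⅑)
Y(-5) + m = -⅑ + √4499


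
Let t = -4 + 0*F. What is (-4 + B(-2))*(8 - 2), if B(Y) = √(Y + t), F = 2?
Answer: -24 + 6*I*√6 ≈ -24.0 + 14.697*I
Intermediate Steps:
t = -4 (t = -4 + 0*2 = -4 + 0 = -4)
B(Y) = √(-4 + Y) (B(Y) = √(Y - 4) = √(-4 + Y))
(-4 + B(-2))*(8 - 2) = (-4 + √(-4 - 2))*(8 - 2) = (-4 + √(-6))*6 = (-4 + I*√6)*6 = -24 + 6*I*√6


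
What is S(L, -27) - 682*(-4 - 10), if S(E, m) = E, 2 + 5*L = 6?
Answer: 47744/5 ≈ 9548.8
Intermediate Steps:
L = 4/5 (L = -2/5 + (1/5)*6 = -2/5 + 6/5 = 4/5 ≈ 0.80000)
S(L, -27) - 682*(-4 - 10) = 4/5 - 682*(-4 - 10) = 4/5 - 682*(-14) = 4/5 + 9548 = 47744/5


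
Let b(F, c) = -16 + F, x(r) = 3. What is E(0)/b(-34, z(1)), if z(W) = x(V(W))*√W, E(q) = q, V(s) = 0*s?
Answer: 0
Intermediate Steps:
V(s) = 0
z(W) = 3*√W
E(0)/b(-34, z(1)) = 0/(-16 - 34) = 0/(-50) = 0*(-1/50) = 0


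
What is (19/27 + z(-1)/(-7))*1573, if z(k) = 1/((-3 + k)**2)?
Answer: 3304873/3024 ≈ 1092.9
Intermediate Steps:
z(k) = (-3 + k)**(-2)
(19/27 + z(-1)/(-7))*1573 = (19/27 + 1/((-3 - 1)**2*(-7)))*1573 = (19*(1/27) - 1/7/(-4)**2)*1573 = (19/27 + (1/16)*(-1/7))*1573 = (19/27 - 1/112)*1573 = (2101/3024)*1573 = 3304873/3024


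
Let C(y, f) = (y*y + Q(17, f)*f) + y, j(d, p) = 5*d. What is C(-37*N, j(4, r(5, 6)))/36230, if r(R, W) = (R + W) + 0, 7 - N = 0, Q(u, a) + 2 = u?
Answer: 33561/18115 ≈ 1.8527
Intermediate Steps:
Q(u, a) = -2 + u
N = 7 (N = 7 - 1*0 = 7 + 0 = 7)
r(R, W) = R + W
C(y, f) = y + y² + 15*f (C(y, f) = (y*y + (-2 + 17)*f) + y = (y² + 15*f) + y = y + y² + 15*f)
C(-37*N, j(4, r(5, 6)))/36230 = (-37*7 + (-37*7)² + 15*(5*4))/36230 = (-259 + (-259)² + 15*20)*(1/36230) = (-259 + 67081 + 300)*(1/36230) = 67122*(1/36230) = 33561/18115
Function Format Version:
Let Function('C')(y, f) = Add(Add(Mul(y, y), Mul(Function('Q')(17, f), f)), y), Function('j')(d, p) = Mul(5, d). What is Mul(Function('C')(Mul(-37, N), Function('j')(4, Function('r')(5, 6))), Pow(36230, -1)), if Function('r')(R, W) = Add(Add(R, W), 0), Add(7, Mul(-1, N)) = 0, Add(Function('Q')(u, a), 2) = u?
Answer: Rational(33561, 18115) ≈ 1.8527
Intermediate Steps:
Function('Q')(u, a) = Add(-2, u)
N = 7 (N = Add(7, Mul(-1, 0)) = Add(7, 0) = 7)
Function('r')(R, W) = Add(R, W)
Function('C')(y, f) = Add(y, Pow(y, 2), Mul(15, f)) (Function('C')(y, f) = Add(Add(Mul(y, y), Mul(Add(-2, 17), f)), y) = Add(Add(Pow(y, 2), Mul(15, f)), y) = Add(y, Pow(y, 2), Mul(15, f)))
Mul(Function('C')(Mul(-37, N), Function('j')(4, Function('r')(5, 6))), Pow(36230, -1)) = Mul(Add(Mul(-37, 7), Pow(Mul(-37, 7), 2), Mul(15, Mul(5, 4))), Pow(36230, -1)) = Mul(Add(-259, Pow(-259, 2), Mul(15, 20)), Rational(1, 36230)) = Mul(Add(-259, 67081, 300), Rational(1, 36230)) = Mul(67122, Rational(1, 36230)) = Rational(33561, 18115)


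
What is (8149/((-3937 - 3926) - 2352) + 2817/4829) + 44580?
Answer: 2199042140434/49328235 ≈ 44580.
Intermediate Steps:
(8149/((-3937 - 3926) - 2352) + 2817/4829) + 44580 = (8149/(-7863 - 2352) + 2817*(1/4829)) + 44580 = (8149/(-10215) + 2817/4829) + 44580 = (8149*(-1/10215) + 2817/4829) + 44580 = (-8149/10215 + 2817/4829) + 44580 = -10575866/49328235 + 44580 = 2199042140434/49328235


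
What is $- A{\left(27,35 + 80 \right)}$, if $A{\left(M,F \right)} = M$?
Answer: $-27$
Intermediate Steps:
$- A{\left(27,35 + 80 \right)} = \left(-1\right) 27 = -27$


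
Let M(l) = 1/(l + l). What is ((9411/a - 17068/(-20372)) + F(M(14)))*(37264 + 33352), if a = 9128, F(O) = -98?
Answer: -5635450856373/830159 ≈ -6.7884e+6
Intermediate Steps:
M(l) = 1/(2*l)
((9411/a - 17068/(-20372)) + F(M(14)))*(37264 + 33352) = ((9411/9128 - 17068/(-20372)) - 98)*(37264 + 33352) = ((9411*(1/9128) - 17068*(-1/20372)) - 98)*70616 = ((9411/9128 + 4267/5093) - 98)*70616 = (86879399/46488904 - 98)*70616 = -4469033193/46488904*70616 = -5635450856373/830159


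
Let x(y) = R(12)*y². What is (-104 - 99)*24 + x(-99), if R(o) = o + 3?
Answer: 142143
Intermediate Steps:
R(o) = 3 + o
x(y) = 15*y² (x(y) = (3 + 12)*y² = 15*y²)
(-104 - 99)*24 + x(-99) = (-104 - 99)*24 + 15*(-99)² = -203*24 + 15*9801 = -4872 + 147015 = 142143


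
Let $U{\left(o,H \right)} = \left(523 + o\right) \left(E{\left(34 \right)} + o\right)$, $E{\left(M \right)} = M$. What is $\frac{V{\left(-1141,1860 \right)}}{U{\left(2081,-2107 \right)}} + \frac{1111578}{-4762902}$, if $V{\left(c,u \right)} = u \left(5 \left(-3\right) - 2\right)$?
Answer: $- \frac{562058632}{2350492137} \approx -0.23912$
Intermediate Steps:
$V{\left(c,u \right)} = - 17 u$ ($V{\left(c,u \right)} = u \left(-15 - 2\right) = u \left(-17\right) = - 17 u$)
$U{\left(o,H \right)} = \left(34 + o\right) \left(523 + o\right)$ ($U{\left(o,H \right)} = \left(523 + o\right) \left(34 + o\right) = \left(34 + o\right) \left(523 + o\right)$)
$\frac{V{\left(-1141,1860 \right)}}{U{\left(2081,-2107 \right)}} + \frac{1111578}{-4762902} = \frac{\left(-17\right) 1860}{17782 + 2081^{2} + 557 \cdot 2081} + \frac{1111578}{-4762902} = - \frac{31620}{17782 + 4330561 + 1159117} + 1111578 \left(- \frac{1}{4762902}\right) = - \frac{31620}{5507460} - \frac{185263}{793817} = \left(-31620\right) \frac{1}{5507460} - \frac{185263}{793817} = - \frac{17}{2961} - \frac{185263}{793817} = - \frac{562058632}{2350492137}$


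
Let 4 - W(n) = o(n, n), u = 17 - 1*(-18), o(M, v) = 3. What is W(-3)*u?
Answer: 35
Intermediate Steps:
u = 35 (u = 17 + 18 = 35)
W(n) = 1 (W(n) = 4 - 1*3 = 4 - 3 = 1)
W(-3)*u = 1*35 = 35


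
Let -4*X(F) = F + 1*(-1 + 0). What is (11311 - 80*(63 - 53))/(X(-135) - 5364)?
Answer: -10511/5330 ≈ -1.9720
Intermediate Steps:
X(F) = 1/4 - F/4 (X(F) = -(F + 1*(-1 + 0))/4 = -(F + 1*(-1))/4 = -(F - 1)/4 = -(-1 + F)/4 = 1/4 - F/4)
(11311 - 80*(63 - 53))/(X(-135) - 5364) = (11311 - 80*(63 - 53))/((1/4 - 1/4*(-135)) - 5364) = (11311 - 80*10)/((1/4 + 135/4) - 5364) = (11311 - 800)/(34 - 5364) = 10511/(-5330) = 10511*(-1/5330) = -10511/5330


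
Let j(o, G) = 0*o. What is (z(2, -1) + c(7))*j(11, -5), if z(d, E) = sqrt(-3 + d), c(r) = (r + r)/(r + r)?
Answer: 0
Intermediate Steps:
c(r) = 1 (c(r) = (2*r)/((2*r)) = (2*r)*(1/(2*r)) = 1)
j(o, G) = 0
(z(2, -1) + c(7))*j(11, -5) = (sqrt(-3 + 2) + 1)*0 = (sqrt(-1) + 1)*0 = (I + 1)*0 = (1 + I)*0 = 0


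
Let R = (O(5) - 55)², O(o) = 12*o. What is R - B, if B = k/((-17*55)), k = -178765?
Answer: -31078/187 ≈ -166.19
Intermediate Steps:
R = 25 (R = (12*5 - 55)² = (60 - 55)² = 5² = 25)
B = 35753/187 (B = -178765/((-17*55)) = -178765/(-935) = -178765*(-1/935) = 35753/187 ≈ 191.19)
R - B = 25 - 1*35753/187 = 25 - 35753/187 = -31078/187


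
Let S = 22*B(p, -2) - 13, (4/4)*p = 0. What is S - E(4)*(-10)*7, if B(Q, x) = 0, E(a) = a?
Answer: 267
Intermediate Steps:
p = 0
S = -13 (S = 22*0 - 13 = 0 - 13 = -13)
S - E(4)*(-10)*7 = -13 - 4*(-10)*7 = -13 - (-40)*7 = -13 - 1*(-280) = -13 + 280 = 267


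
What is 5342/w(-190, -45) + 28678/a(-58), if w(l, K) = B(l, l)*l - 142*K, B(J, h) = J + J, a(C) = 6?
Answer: 563459018/117885 ≈ 4779.7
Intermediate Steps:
B(J, h) = 2*J
w(l, K) = -142*K + 2*l² (w(l, K) = (2*l)*l - 142*K = 2*l² - 142*K = -142*K + 2*l²)
5342/w(-190, -45) + 28678/a(-58) = 5342/(-142*(-45) + 2*(-190)²) + 28678/6 = 5342/(6390 + 2*36100) + 28678*(⅙) = 5342/(6390 + 72200) + 14339/3 = 5342/78590 + 14339/3 = 5342*(1/78590) + 14339/3 = 2671/39295 + 14339/3 = 563459018/117885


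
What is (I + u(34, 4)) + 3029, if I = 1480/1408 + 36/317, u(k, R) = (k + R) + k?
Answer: 173075973/55792 ≈ 3102.2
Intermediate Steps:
u(k, R) = R + 2*k (u(k, R) = (R + k) + k = R + 2*k)
I = 64981/55792 (I = 1480*(1/1408) + 36*(1/317) = 185/176 + 36/317 = 64981/55792 ≈ 1.1647)
(I + u(34, 4)) + 3029 = (64981/55792 + (4 + 2*34)) + 3029 = (64981/55792 + (4 + 68)) + 3029 = (64981/55792 + 72) + 3029 = 4082005/55792 + 3029 = 173075973/55792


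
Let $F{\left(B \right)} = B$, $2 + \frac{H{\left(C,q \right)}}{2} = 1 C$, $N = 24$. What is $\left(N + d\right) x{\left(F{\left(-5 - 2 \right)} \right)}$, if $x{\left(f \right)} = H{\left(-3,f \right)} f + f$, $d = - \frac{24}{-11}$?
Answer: $\frac{18144}{11} \approx 1649.5$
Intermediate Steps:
$d = \frac{24}{11}$ ($d = \left(-24\right) \left(- \frac{1}{11}\right) = \frac{24}{11} \approx 2.1818$)
$H{\left(C,q \right)} = -4 + 2 C$ ($H{\left(C,q \right)} = -4 + 2 \cdot 1 C = -4 + 2 C$)
$x{\left(f \right)} = - 9 f$ ($x{\left(f \right)} = \left(-4 + 2 \left(-3\right)\right) f + f = \left(-4 - 6\right) f + f = - 10 f + f = - 9 f$)
$\left(N + d\right) x{\left(F{\left(-5 - 2 \right)} \right)} = \left(24 + \frac{24}{11}\right) \left(- 9 \left(-5 - 2\right)\right) = \frac{288 \left(\left(-9\right) \left(-7\right)\right)}{11} = \frac{288}{11} \cdot 63 = \frac{18144}{11}$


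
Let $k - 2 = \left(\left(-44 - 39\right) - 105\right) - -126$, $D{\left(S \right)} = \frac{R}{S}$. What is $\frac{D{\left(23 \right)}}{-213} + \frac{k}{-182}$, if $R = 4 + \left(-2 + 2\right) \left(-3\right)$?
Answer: $\frac{146606}{445809} \approx 0.32885$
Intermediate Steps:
$R = 4$ ($R = 4 + 0 \left(-3\right) = 4 + 0 = 4$)
$D{\left(S \right)} = \frac{4}{S}$
$k = -60$ ($k = 2 - 62 = -60$)
$\frac{D{\left(23 \right)}}{-213} + \frac{k}{-182} = \frac{4 \cdot \frac{1}{23}}{-213} - \frac{60}{-182} = 4 \cdot \frac{1}{23} \left(- \frac{1}{213}\right) - - \frac{30}{91} = \frac{4}{23} \left(- \frac{1}{213}\right) + \frac{30}{91} = - \frac{4}{4899} + \frac{30}{91} = \frac{146606}{445809}$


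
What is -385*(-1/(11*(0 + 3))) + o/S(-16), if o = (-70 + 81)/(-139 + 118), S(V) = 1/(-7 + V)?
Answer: 166/7 ≈ 23.714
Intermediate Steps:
o = -11/21 (o = 11/(-21) = 11*(-1/21) = -11/21 ≈ -0.52381)
-385*(-1/(11*(0 + 3))) + o/S(-16) = -385*(-1/(11*(0 + 3))) - 11/(21*(1/(-7 - 16))) = -385/(3*(-11)) - 11/(21*(1/(-23))) = -385/(-33) - 11/(21*(-1/23)) = -385*(-1/33) - 11/21*(-23) = 35/3 + 253/21 = 166/7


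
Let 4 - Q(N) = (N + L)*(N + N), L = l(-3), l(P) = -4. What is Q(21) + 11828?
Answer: 11118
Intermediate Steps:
L = -4
Q(N) = 4 - 2*N*(-4 + N) (Q(N) = 4 - (N - 4)*(N + N) = 4 - (-4 + N)*2*N = 4 - 2*N*(-4 + N))
Q(21) + 11828 = (4 - 2*21² + 8*21) + 11828 = (4 - 2*441 + 168) + 11828 = (4 - 882 + 168) + 11828 = -710 + 11828 = 11118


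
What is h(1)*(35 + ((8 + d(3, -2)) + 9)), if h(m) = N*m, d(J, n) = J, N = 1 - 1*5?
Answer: -220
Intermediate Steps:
N = -4 (N = 1 - 5 = -4)
h(m) = -4*m
h(1)*(35 + ((8 + d(3, -2)) + 9)) = (-4*1)*(35 + ((8 + 3) + 9)) = -4*(35 + (11 + 9)) = -4*(35 + 20) = -4*55 = -220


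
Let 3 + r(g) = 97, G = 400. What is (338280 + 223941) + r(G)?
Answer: 562315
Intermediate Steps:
r(g) = 94 (r(g) = -3 + 97 = 94)
(338280 + 223941) + r(G) = (338280 + 223941) + 94 = 562221 + 94 = 562315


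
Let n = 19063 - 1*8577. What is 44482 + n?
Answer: 54968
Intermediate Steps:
n = 10486 (n = 19063 - 8577 = 10486)
44482 + n = 44482 + 10486 = 54968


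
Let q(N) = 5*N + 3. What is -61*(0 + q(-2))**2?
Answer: -2989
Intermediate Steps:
q(N) = 3 + 5*N
-61*(0 + q(-2))**2 = -61*(0 + (3 + 5*(-2)))**2 = -61*(0 + (3 - 10))**2 = -61*(0 - 7)**2 = -61*(-7)**2 = -61*49 = -2989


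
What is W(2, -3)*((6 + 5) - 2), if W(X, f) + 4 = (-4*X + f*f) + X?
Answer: -9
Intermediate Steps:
W(X, f) = -4 + f**2 - 3*X (W(X, f) = -4 + ((-4*X + f*f) + X) = -4 + ((-4*X + f**2) + X) = -4 + ((f**2 - 4*X) + X) = -4 + (f**2 - 3*X) = -4 + f**2 - 3*X)
W(2, -3)*((6 + 5) - 2) = (-4 + (-3)**2 - 3*2)*((6 + 5) - 2) = (-4 + 9 - 6)*(11 - 2) = -1*9 = -9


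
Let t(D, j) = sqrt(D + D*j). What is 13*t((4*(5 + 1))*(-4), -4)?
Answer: 156*sqrt(2) ≈ 220.62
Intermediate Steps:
13*t((4*(5 + 1))*(-4), -4) = 13*sqrt(((4*(5 + 1))*(-4))*(1 - 4)) = 13*sqrt(((4*6)*(-4))*(-3)) = 13*sqrt((24*(-4))*(-3)) = 13*sqrt(-96*(-3)) = 13*sqrt(288) = 13*(12*sqrt(2)) = 156*sqrt(2)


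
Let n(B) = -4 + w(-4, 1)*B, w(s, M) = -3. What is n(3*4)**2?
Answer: 1600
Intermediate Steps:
n(B) = -4 - 3*B
n(3*4)**2 = (-4 - 9*4)**2 = (-4 - 3*12)**2 = (-4 - 36)**2 = (-40)**2 = 1600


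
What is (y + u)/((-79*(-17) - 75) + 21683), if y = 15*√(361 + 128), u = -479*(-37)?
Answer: 17723/22951 + 15*√489/22951 ≈ 0.78666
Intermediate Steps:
u = 17723
y = 15*√489 ≈ 331.70
(y + u)/((-79*(-17) - 75) + 21683) = (15*√489 + 17723)/((-79*(-17) - 75) + 21683) = (17723 + 15*√489)/((1343 - 75) + 21683) = (17723 + 15*√489)/(1268 + 21683) = (17723 + 15*√489)/22951 = (17723 + 15*√489)*(1/22951) = 17723/22951 + 15*√489/22951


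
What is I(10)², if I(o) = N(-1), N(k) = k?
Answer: 1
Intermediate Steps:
I(o) = -1
I(10)² = (-1)² = 1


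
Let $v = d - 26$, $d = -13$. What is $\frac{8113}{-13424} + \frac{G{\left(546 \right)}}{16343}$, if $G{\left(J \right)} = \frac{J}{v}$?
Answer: $- \frac{132778695}{219388432} \approx -0.60522$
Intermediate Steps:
$v = -39$ ($v = -13 - 26 = -39$)
$G{\left(J \right)} = - \frac{J}{39}$ ($G{\left(J \right)} = \frac{J}{-39} = J \left(- \frac{1}{39}\right) = - \frac{J}{39}$)
$\frac{8113}{-13424} + \frac{G{\left(546 \right)}}{16343} = \frac{8113}{-13424} + \frac{\left(- \frac{1}{39}\right) 546}{16343} = 8113 \left(- \frac{1}{13424}\right) - \frac{14}{16343} = - \frac{8113}{13424} - \frac{14}{16343} = - \frac{132778695}{219388432}$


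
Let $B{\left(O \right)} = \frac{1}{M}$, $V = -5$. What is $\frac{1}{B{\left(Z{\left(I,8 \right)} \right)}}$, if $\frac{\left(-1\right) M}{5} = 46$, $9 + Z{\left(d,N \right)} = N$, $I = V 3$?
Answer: $-230$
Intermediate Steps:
$I = -15$ ($I = \left(-5\right) 3 = -15$)
$Z{\left(d,N \right)} = -9 + N$
$M = -230$ ($M = \left(-5\right) 46 = -230$)
$B{\left(O \right)} = - \frac{1}{230}$ ($B{\left(O \right)} = \frac{1}{-230} = - \frac{1}{230}$)
$\frac{1}{B{\left(Z{\left(I,8 \right)} \right)}} = \frac{1}{- \frac{1}{230}} = -230$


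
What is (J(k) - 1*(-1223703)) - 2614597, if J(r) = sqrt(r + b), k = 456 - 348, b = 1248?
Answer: -1390894 + 2*sqrt(339) ≈ -1.3909e+6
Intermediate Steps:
k = 108
J(r) = sqrt(1248 + r) (J(r) = sqrt(r + 1248) = sqrt(1248 + r))
(J(k) - 1*(-1223703)) - 2614597 = (sqrt(1248 + 108) - 1*(-1223703)) - 2614597 = (sqrt(1356) + 1223703) - 2614597 = (2*sqrt(339) + 1223703) - 2614597 = (1223703 + 2*sqrt(339)) - 2614597 = -1390894 + 2*sqrt(339)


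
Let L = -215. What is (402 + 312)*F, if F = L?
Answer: -153510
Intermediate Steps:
F = -215
(402 + 312)*F = (402 + 312)*(-215) = 714*(-215) = -153510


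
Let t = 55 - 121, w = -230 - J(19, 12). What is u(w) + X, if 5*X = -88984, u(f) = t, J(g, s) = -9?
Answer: -89314/5 ≈ -17863.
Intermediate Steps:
w = -221 (w = -230 - 1*(-9) = -230 + 9 = -221)
t = -66
u(f) = -66
X = -88984/5 (X = (1/5)*(-88984) = -88984/5 ≈ -17797.)
u(w) + X = -66 - 88984/5 = -89314/5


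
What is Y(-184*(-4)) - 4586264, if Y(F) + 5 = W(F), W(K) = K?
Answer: -4585533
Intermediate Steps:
Y(F) = -5 + F
Y(-184*(-4)) - 4586264 = (-5 - 184*(-4)) - 4586264 = (-5 + 736) - 4586264 = 731 - 4586264 = -4585533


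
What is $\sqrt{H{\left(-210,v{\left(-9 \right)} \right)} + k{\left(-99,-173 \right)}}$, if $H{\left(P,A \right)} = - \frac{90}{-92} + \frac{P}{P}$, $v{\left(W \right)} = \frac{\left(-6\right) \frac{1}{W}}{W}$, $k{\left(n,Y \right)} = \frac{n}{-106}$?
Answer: $\frac{5 \sqrt{173098}}{1219} \approx 1.7065$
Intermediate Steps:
$k{\left(n,Y \right)} = - \frac{n}{106}$ ($k{\left(n,Y \right)} = n \left(- \frac{1}{106}\right) = - \frac{n}{106}$)
$v{\left(W \right)} = - \frac{6}{W^{2}}$
$H{\left(P,A \right)} = \frac{91}{46}$ ($H{\left(P,A \right)} = \left(-90\right) \left(- \frac{1}{92}\right) + 1 = \frac{45}{46} + 1 = \frac{91}{46}$)
$\sqrt{H{\left(-210,v{\left(-9 \right)} \right)} + k{\left(-99,-173 \right)}} = \sqrt{\frac{91}{46} - - \frac{99}{106}} = \sqrt{\frac{91}{46} + \frac{99}{106}} = \sqrt{\frac{3550}{1219}} = \frac{5 \sqrt{173098}}{1219}$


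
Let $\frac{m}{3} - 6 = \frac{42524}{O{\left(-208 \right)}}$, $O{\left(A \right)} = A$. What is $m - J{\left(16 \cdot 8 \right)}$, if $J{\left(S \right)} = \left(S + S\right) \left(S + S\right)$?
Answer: $- \frac{3438829}{52} \approx -66131.0$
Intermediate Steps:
$J{\left(S \right)} = 4 S^{2}$ ($J{\left(S \right)} = 2 S 2 S = 4 S^{2}$)
$m = - \frac{30957}{52}$ ($m = 18 + 3 \frac{42524}{-208} = 18 + 3 \cdot 42524 \left(- \frac{1}{208}\right) = 18 + 3 \left(- \frac{10631}{52}\right) = 18 - \frac{31893}{52} = - \frac{30957}{52} \approx -595.33$)
$m - J{\left(16 \cdot 8 \right)} = - \frac{30957}{52} - 4 \left(16 \cdot 8\right)^{2} = - \frac{30957}{52} - 4 \cdot 128^{2} = - \frac{30957}{52} - 4 \cdot 16384 = - \frac{30957}{52} - 65536 = - \frac{3438829}{52}$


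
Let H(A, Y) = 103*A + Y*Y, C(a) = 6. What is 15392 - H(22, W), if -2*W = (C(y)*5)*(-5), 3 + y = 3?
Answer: 7501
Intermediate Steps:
y = 0 (y = -3 + 3 = 0)
W = 75 (W = -6*5*(-5)/2 = -15*(-5) = -½*(-150) = 75)
H(A, Y) = Y² + 103*A (H(A, Y) = 103*A + Y² = Y² + 103*A)
15392 - H(22, W) = 15392 - (75² + 103*22) = 15392 - (5625 + 2266) = 15392 - 1*7891 = 15392 - 7891 = 7501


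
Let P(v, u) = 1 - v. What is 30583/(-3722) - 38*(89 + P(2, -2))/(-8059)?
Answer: -234022029/29995598 ≈ -7.8019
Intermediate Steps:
30583/(-3722) - 38*(89 + P(2, -2))/(-8059) = 30583/(-3722) - 38*(89 + (1 - 1*2))/(-8059) = 30583*(-1/3722) - 38*(89 + (1 - 2))*(-1/8059) = -30583/3722 - 38*(89 - 1)*(-1/8059) = -30583/3722 - 38*88*(-1/8059) = -30583/3722 - 3344*(-1/8059) = -30583/3722 + 3344/8059 = -234022029/29995598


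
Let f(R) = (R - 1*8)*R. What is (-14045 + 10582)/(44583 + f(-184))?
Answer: -3463/79911 ≈ -0.043336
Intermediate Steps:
f(R) = R*(-8 + R) (f(R) = (R - 8)*R = (-8 + R)*R = R*(-8 + R))
(-14045 + 10582)/(44583 + f(-184)) = (-14045 + 10582)/(44583 - 184*(-8 - 184)) = -3463/(44583 - 184*(-192)) = -3463/(44583 + 35328) = -3463/79911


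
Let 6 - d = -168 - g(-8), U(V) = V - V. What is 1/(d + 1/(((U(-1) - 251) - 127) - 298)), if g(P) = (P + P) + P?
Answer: 676/101399 ≈ 0.0066667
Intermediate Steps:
g(P) = 3*P (g(P) = 2*P + P = 3*P)
U(V) = 0
d = 150 (d = 6 - (-168 - 3*(-8)) = 6 - (-168 - 1*(-24)) = 6 - (-168 + 24) = 6 - 1*(-144) = 6 + 144 = 150)
1/(d + 1/(((U(-1) - 251) - 127) - 298)) = 1/(150 + 1/(((0 - 251) - 127) - 298)) = 1/(150 + 1/((-251 - 127) - 298)) = 1/(150 + 1/(-378 - 298)) = 1/(150 + 1/(-676)) = 1/(150 - 1/676) = 1/(101399/676) = 676/101399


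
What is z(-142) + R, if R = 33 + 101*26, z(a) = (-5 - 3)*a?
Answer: 3795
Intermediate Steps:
z(a) = -8*a
R = 2659 (R = 33 + 2626 = 2659)
z(-142) + R = -8*(-142) + 2659 = 1136 + 2659 = 3795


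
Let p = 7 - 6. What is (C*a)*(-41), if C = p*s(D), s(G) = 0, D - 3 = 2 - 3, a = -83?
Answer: 0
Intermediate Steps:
D = 2 (D = 3 + (2 - 3) = 3 - 1 = 2)
p = 1
C = 0 (C = 1*0 = 0)
(C*a)*(-41) = (0*(-83))*(-41) = 0*(-41) = 0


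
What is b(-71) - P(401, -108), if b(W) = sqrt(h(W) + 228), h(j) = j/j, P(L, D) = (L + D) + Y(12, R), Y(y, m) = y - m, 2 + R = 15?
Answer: -292 + sqrt(229) ≈ -276.87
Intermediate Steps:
R = 13 (R = -2 + 15 = 13)
P(L, D) = -1 + D + L (P(L, D) = (L + D) + (12 - 1*13) = (D + L) + (12 - 13) = (D + L) - 1 = -1 + D + L)
h(j) = 1
b(W) = sqrt(229) (b(W) = sqrt(1 + 228) = sqrt(229))
b(-71) - P(401, -108) = sqrt(229) - (-1 - 108 + 401) = sqrt(229) - 1*292 = sqrt(229) - 292 = -292 + sqrt(229)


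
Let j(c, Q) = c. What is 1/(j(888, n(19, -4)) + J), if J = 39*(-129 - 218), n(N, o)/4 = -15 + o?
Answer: -1/12645 ≈ -7.9083e-5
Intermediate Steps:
n(N, o) = -60 + 4*o (n(N, o) = 4*(-15 + o) = -60 + 4*o)
J = -13533 (J = 39*(-347) = -13533)
1/(j(888, n(19, -4)) + J) = 1/(888 - 13533) = 1/(-12645) = -1/12645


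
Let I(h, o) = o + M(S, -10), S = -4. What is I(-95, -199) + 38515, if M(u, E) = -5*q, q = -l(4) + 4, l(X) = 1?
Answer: 38301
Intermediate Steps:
q = 3 (q = -1*1 + 4 = -1 + 4 = 3)
M(u, E) = -15 (M(u, E) = -5*3 = -15)
I(h, o) = -15 + o (I(h, o) = o - 15 = -15 + o)
I(-95, -199) + 38515 = (-15 - 199) + 38515 = -214 + 38515 = 38301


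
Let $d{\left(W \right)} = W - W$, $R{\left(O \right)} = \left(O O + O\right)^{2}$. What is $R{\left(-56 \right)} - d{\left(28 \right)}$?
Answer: $9486400$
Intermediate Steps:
$R{\left(O \right)} = \left(O + O^{2}\right)^{2}$ ($R{\left(O \right)} = \left(O^{2} + O\right)^{2} = \left(O + O^{2}\right)^{2}$)
$d{\left(W \right)} = 0$
$R{\left(-56 \right)} - d{\left(28 \right)} = \left(-56\right)^{2} \left(1 - 56\right)^{2} - 0 = 3136 \left(-55\right)^{2} + 0 = 3136 \cdot 3025 + 0 = 9486400 + 0 = 9486400$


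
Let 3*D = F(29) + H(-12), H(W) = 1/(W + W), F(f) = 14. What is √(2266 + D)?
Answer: √326974/12 ≈ 47.651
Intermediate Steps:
H(W) = 1/(2*W)
D = 335/72 (D = (14 + (½)/(-12))/3 = (14 + (½)*(-1/12))/3 = (14 - 1/24)/3 = (⅓)*(335/24) = 335/72 ≈ 4.6528)
√(2266 + D) = √(2266 + 335/72) = √(163487/72) = √326974/12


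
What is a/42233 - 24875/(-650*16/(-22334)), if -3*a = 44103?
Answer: -36096991481/675728 ≈ -53419.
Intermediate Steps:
a = -14701 (a = -1/3*44103 = -14701)
a/42233 - 24875/(-650*16/(-22334)) = -14701/42233 - 24875/(-650*16/(-22334)) = -14701*1/42233 - 24875/((-10400*(-1/22334))) = -14701/42233 - 24875/400/859 = -14701/42233 - 24875*859/400 = -14701/42233 - 854705/16 = -36096991481/675728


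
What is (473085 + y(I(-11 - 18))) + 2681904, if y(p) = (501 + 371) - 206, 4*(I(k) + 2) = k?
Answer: 3155655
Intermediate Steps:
I(k) = -2 + k/4
y(p) = 666 (y(p) = 872 - 206 = 666)
(473085 + y(I(-11 - 18))) + 2681904 = (473085 + 666) + 2681904 = 473751 + 2681904 = 3155655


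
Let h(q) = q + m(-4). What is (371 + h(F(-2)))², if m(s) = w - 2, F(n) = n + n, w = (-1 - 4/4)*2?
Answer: 130321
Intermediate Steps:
w = -4 (w = (-1 - 4*¼)*2 = (-1 - 1)*2 = -2*2 = -4)
F(n) = 2*n
m(s) = -6 (m(s) = -4 - 2 = -6)
h(q) = -6 + q (h(q) = q - 6 = -6 + q)
(371 + h(F(-2)))² = (371 + (-6 + 2*(-2)))² = (371 + (-6 - 4))² = (371 - 10)² = 361² = 130321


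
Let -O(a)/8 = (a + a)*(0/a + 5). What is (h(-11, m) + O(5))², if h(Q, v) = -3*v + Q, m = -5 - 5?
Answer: 145161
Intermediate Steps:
m = -10
h(Q, v) = Q - 3*v
O(a) = -80*a (O(a) = -8*(a + a)*(0/a + 5) = -8*2*a*(0 + 5) = -8*2*a*5 = -80*a)
(h(-11, m) + O(5))² = ((-11 - 3*(-10)) - 80*5)² = ((-11 + 30) - 400)² = (19 - 400)² = (-381)² = 145161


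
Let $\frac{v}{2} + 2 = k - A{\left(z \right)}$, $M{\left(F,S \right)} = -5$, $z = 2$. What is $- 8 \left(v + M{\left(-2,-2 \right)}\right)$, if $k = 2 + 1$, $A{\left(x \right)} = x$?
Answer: $56$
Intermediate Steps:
$k = 3$
$v = -2$ ($v = -4 + 2 \left(3 - 2\right) = -4 + 2 \cdot 1 = -4 + 2 = -2$)
$- 8 \left(v + M{\left(-2,-2 \right)}\right) = - 8 \left(-2 - 5\right) = \left(-8\right) \left(-7\right) = 56$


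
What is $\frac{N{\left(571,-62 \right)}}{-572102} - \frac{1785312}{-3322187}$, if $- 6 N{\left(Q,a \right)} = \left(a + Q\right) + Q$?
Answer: $\frac{510989279742}{950314913537} \approx 0.53771$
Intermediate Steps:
$N{\left(Q,a \right)} = - \frac{Q}{3} - \frac{a}{6}$ ($N{\left(Q,a \right)} = - \frac{\left(a + Q\right) + Q}{6} = - \frac{\left(Q + a\right) + Q}{6} = - \frac{a + 2 Q}{6} = - \frac{Q}{3} - \frac{a}{6}$)
$\frac{N{\left(571,-62 \right)}}{-572102} - \frac{1785312}{-3322187} = \frac{\left(- \frac{1}{3}\right) 571 - - \frac{31}{3}}{-572102} - \frac{1785312}{-3322187} = \left(- \frac{571}{3} + \frac{31}{3}\right) \left(- \frac{1}{572102}\right) - - \frac{1785312}{3322187} = \left(-180\right) \left(- \frac{1}{572102}\right) + \frac{1785312}{3322187} = \frac{90}{286051} + \frac{1785312}{3322187} = \frac{510989279742}{950314913537}$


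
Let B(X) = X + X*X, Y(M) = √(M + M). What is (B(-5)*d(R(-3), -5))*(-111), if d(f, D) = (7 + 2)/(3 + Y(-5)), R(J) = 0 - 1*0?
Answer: -59940/19 + 19980*I*√10/19 ≈ -3154.7 + 3325.4*I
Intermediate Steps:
Y(M) = √2*√M (Y(M) = √(2*M) = √2*√M)
B(X) = X + X²
R(J) = 0 (R(J) = 0 + 0 = 0)
d(f, D) = 9/(3 + I*√10) (d(f, D) = (7 + 2)/(3 + √2*√(-5)) = 9/(3 + √2*(I*√5)) = 9/(3 + I*√10))
(B(-5)*d(R(-3), -5))*(-111) = ((-5*(1 - 5))*(27/19 - 9*I*√10/19))*(-111) = ((-5*(-4))*(27/19 - 9*I*√10/19))*(-111) = (20*(27/19 - 9*I*√10/19))*(-111) = (540/19 - 180*I*√10/19)*(-111) = -59940/19 + 19980*I*√10/19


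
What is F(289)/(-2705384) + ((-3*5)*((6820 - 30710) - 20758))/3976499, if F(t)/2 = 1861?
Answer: 898524621601/5378978385308 ≈ 0.16704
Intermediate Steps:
F(t) = 3722 (F(t) = 2*1861 = 3722)
F(289)/(-2705384) + ((-3*5)*((6820 - 30710) - 20758))/3976499 = 3722/(-2705384) + ((-3*5)*((6820 - 30710) - 20758))/3976499 = 3722*(-1/2705384) - 15*(-23890 - 20758)*(1/3976499) = -1861/1352692 - 15*(-44648)*(1/3976499) = -1861/1352692 + 669720*(1/3976499) = -1861/1352692 + 669720/3976499 = 898524621601/5378978385308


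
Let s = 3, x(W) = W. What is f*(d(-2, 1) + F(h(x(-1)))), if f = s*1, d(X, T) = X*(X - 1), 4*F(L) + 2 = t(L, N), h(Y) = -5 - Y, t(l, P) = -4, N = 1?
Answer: 27/2 ≈ 13.500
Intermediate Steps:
F(L) = -3/2 (F(L) = -1/2 + (1/4)*(-4) = -1/2 - 1 = -3/2)
d(X, T) = X*(-1 + X)
f = 3 (f = 3*1 = 3)
f*(d(-2, 1) + F(h(x(-1)))) = 3*(-2*(-1 - 2) - 3/2) = 3*(-2*(-3) - 3/2) = 3*(6 - 3/2) = 3*(9/2) = 27/2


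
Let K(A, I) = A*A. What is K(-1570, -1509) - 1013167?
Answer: 1451733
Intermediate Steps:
K(A, I) = A**2
K(-1570, -1509) - 1013167 = (-1570)**2 - 1013167 = 2464900 - 1013167 = 1451733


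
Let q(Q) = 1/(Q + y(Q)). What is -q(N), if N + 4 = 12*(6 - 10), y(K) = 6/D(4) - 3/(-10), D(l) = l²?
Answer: 40/2053 ≈ 0.019484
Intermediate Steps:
y(K) = 27/40 (y(K) = 6/(4²) - 3/(-10) = 6/16 - 3*(-⅒) = 6*(1/16) + 3/10 = 3/8 + 3/10 = 27/40)
N = -52 (N = -4 + 12*(6 - 10) = -4 + 12*(-4) = -4 - 48 = -52)
q(Q) = 1/(27/40 + Q) (q(Q) = 1/(Q + 27/40) = 1/(27/40 + Q))
-q(N) = -40/(27 + 40*(-52)) = -40/(27 - 2080) = -40/(-2053) = -40*(-1)/2053 = -1*(-40/2053) = 40/2053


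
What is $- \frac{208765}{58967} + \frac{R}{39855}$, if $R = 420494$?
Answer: $\frac{16474940623}{2350129785} \approx 7.0102$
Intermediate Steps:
$- \frac{208765}{58967} + \frac{R}{39855} = - \frac{208765}{58967} + \frac{420494}{39855} = \frac{16474940623}{2350129785}$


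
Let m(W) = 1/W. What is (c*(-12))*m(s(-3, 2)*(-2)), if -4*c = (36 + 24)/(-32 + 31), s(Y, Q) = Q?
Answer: 45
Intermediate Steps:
c = 15 (c = -(36 + 24)/(4*(-32 + 31)) = -15/(-1) = -15*(-1) = -¼*(-60) = 15)
(c*(-12))*m(s(-3, 2)*(-2)) = (15*(-12))/((2*(-2))) = -180/(-4) = -180*(-¼) = 45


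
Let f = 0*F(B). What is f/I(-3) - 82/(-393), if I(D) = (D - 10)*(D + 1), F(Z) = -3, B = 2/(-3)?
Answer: 82/393 ≈ 0.20865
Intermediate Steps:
B = -⅔ (B = 2*(-⅓) = -⅔ ≈ -0.66667)
I(D) = (1 + D)*(-10 + D) (I(D) = (-10 + D)*(1 + D) = (1 + D)*(-10 + D))
f = 0 (f = 0*(-3) = 0)
f/I(-3) - 82/(-393) = 0/(-10 + (-3)² - 9*(-3)) - 82/(-393) = 0/(-10 + 9 + 27) - 82*(-1/393) = 0/26 + 82/393 = 0*(1/26) + 82/393 = 0 + 82/393 = 82/393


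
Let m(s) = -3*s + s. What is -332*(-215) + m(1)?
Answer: 71378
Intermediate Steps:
m(s) = -2*s
-332*(-215) + m(1) = -332*(-215) - 2*1 = 71380 - 2 = 71378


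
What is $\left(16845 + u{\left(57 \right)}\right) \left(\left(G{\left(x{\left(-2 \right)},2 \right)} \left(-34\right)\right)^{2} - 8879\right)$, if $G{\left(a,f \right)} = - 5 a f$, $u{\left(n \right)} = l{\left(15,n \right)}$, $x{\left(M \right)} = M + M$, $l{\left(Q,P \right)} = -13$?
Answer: $30983015872$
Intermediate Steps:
$x{\left(M \right)} = 2 M$
$u{\left(n \right)} = -13$
$G{\left(a,f \right)} = - 5 a f$
$\left(16845 + u{\left(57 \right)}\right) \left(\left(G{\left(x{\left(-2 \right)},2 \right)} \left(-34\right)\right)^{2} - 8879\right) = \left(16845 - 13\right) \left(\left(\left(-5\right) 2 \left(-2\right) 2 \left(-34\right)\right)^{2} - 8879\right) = 16832 \left(\left(\left(-5\right) \left(-4\right) 2 \left(-34\right)\right)^{2} - 8879\right) = 16832 \left(\left(40 \left(-34\right)\right)^{2} - 8879\right) = 16832 \left(\left(-1360\right)^{2} - 8879\right) = 16832 \left(1849600 - 8879\right) = 16832 \cdot 1840721 = 30983015872$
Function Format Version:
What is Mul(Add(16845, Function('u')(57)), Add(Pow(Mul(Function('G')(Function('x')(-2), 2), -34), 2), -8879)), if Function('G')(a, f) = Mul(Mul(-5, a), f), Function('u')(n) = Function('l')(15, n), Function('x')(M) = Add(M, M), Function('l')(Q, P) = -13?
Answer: 30983015872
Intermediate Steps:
Function('x')(M) = Mul(2, M)
Function('u')(n) = -13
Function('G')(a, f) = Mul(-5, a, f)
Mul(Add(16845, Function('u')(57)), Add(Pow(Mul(Function('G')(Function('x')(-2), 2), -34), 2), -8879)) = Mul(Add(16845, -13), Add(Pow(Mul(Mul(-5, Mul(2, -2), 2), -34), 2), -8879)) = Mul(16832, Add(Pow(Mul(Mul(-5, -4, 2), -34), 2), -8879)) = Mul(16832, Add(Pow(Mul(40, -34), 2), -8879)) = Mul(16832, Add(Pow(-1360, 2), -8879)) = Mul(16832, Add(1849600, -8879)) = Mul(16832, 1840721) = 30983015872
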